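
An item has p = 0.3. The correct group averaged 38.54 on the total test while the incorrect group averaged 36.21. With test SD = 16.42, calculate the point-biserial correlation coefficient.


q = 1 - p = 0.7
rpb = ((M1 - M0) / SD) * sqrt(p * q)
rpb = ((38.54 - 36.21) / 16.42) * sqrt(0.3 * 0.7)
rpb = 0.065

0.065


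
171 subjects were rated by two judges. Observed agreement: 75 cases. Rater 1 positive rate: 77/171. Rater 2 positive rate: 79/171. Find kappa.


P_o = 75/171 = 0.438596
P_e = (77*79 + 94*92) / 29241 = 0.503779
kappa = (P_o - P_e) / (1 - P_e)
kappa = (0.438596 - 0.503779) / (1 - 0.503779)
kappa = -0.1314

-0.1314


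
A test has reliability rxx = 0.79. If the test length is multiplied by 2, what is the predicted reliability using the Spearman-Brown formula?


r_new = (n * rxx) / (1 + (n-1) * rxx)
r_new = (2 * 0.79) / (1 + 1 * 0.79)
r_new = 1.58 / 1.79
r_new = 0.8827

0.8827


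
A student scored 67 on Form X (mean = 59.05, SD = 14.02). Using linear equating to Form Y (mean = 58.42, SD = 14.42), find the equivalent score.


slope = SD_Y / SD_X = 14.42 / 14.02 ~ 1.0285
intercept = mean_Y - slope * mean_X = 58.42 - (14.42 / 14.02) * 59.05 ~ -2.3147
Y = slope * X + intercept. To avoid rounding drift from the rounded slope/intercept, evaluate the equivalent form Y = mean_Y + SD_Y * (X - mean_X) / SD_X at full precision:
Y = 58.42 + 14.42 * (67 - 59.05) / 14.02
Y = 58.42 + 14.42 * 7.95 / 14.02
Y = 58.42 + 114.639 / 14.02
Y = 58.42 + 8.1768
Y = 66.5968

66.5968


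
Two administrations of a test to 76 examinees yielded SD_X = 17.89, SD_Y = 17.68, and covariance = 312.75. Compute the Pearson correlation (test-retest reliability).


r = cov(X,Y) / (SD_X * SD_Y)
r = 312.75 / (17.89 * 17.68)
r = 312.75 / 316.2952
r = 0.9888

0.9888


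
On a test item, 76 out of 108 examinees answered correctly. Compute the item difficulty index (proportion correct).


Item difficulty p = number correct / total examinees
p = 76 / 108
p = 0.7037

0.7037


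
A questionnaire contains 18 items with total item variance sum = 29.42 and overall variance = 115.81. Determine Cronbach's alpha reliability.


alpha = (k/(k-1)) * (1 - sum(si^2)/s_total^2)
= (18/17) * (1 - 29.42/115.81)
alpha = 0.7898

0.7898


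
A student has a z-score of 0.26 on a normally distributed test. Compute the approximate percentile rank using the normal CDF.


CDF(z) = 0.5 * (1 + erf(z/sqrt(2)))
erf(0.1838) = 0.2051
CDF = 0.6026
Percentile rank = 0.6026 * 100 = 60.26

60.26


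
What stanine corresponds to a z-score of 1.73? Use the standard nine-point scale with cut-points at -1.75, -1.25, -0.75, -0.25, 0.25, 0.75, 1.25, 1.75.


Stanine boundaries: [-1.75, -1.25, -0.75, -0.25, 0.25, 0.75, 1.25, 1.75]
z = 1.73
Check each boundary:
  z >= -1.75 -> could be stanine 2
  z >= -1.25 -> could be stanine 3
  z >= -0.75 -> could be stanine 4
  z >= -0.25 -> could be stanine 5
  z >= 0.25 -> could be stanine 6
  z >= 0.75 -> could be stanine 7
  z >= 1.25 -> could be stanine 8
  z < 1.75
Highest qualifying boundary gives stanine = 8

8


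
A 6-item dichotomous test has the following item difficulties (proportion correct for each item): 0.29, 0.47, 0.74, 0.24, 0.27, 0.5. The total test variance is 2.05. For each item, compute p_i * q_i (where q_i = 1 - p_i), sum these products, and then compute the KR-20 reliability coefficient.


For each item, compute p_i * q_i:
  Item 1: 0.29 * 0.71 = 0.2059
  Item 2: 0.47 * 0.53 = 0.2491
  Item 3: 0.74 * 0.26 = 0.1924
  Item 4: 0.24 * 0.76 = 0.1824
  Item 5: 0.27 * 0.73 = 0.1971
  Item 6: 0.5 * 0.5 = 0.25
Sum(p_i * q_i) = 0.2059 + 0.2491 + 0.1924 + 0.1824 + 0.1971 + 0.25 = 1.2769
KR-20 = (k/(k-1)) * (1 - Sum(p_i*q_i) / Var_total)
= (6/5) * (1 - 1.2769/2.05)
= 1.2 * 0.3771
KR-20 = 0.4525

0.4525


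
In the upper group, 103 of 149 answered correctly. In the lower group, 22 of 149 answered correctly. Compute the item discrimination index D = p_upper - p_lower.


p_upper = 103/149 = 0.6913
p_lower = 22/149 = 0.1477
D = 0.6913 - 0.1477 = 0.5436

0.5436


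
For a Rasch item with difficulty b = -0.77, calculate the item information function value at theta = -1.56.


P = 1/(1+exp(-(-1.56--0.77))) = 0.3122
I = P*(1-P) = 0.3122 * 0.6878
I = 0.2147

0.2147


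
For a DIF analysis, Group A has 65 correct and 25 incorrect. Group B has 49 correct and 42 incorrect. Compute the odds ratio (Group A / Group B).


Odds_A = 65/25 = 2.6
Odds_B = 49/42 = 1.1667
OR = Odds_A / Odds_B = 2.6 / 1.1667
Exactly, OR = (65 * 42) / (25 * 49) = 2730 / 1225
OR = 2.2286

2.2286


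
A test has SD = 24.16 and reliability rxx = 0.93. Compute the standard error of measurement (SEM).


SEM = SD * sqrt(1 - rxx)
SEM = 24.16 * sqrt(1 - 0.93)
SEM = 24.16 * sqrt(0.07) = 24.16 * 0.264575
SEM = 6.3921

6.3921


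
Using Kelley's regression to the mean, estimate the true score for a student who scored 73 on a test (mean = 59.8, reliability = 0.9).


T_est = rxx * X + (1 - rxx) * mean
T_est = 0.9 * 73 + 0.1 * 59.8
T_est = 65.7 + 5.98
T_est = 71.68

71.68


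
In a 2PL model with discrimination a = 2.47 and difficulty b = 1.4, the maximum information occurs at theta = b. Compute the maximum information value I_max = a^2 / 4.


For 2PL, max info at theta = b = 1.4
I_max = a^2 / 4 = 2.47^2 / 4
= 6.1009 / 4
I_max = 1.5252

1.5252


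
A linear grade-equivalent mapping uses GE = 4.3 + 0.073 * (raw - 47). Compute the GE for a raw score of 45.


raw - median = 45 - 47 = -2
slope * diff = 0.073 * -2 = -0.146
GE = 4.3 + -0.146
GE = 4.154

4.154


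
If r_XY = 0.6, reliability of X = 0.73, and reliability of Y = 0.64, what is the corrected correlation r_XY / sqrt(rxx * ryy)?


r_corrected = rxy / sqrt(rxx * ryy)
= 0.6 / sqrt(0.73 * 0.64)
= 0.6 / sqrt(0.4672)
= 0.6 / 0.68352
r_corrected = 0.8778

0.8778


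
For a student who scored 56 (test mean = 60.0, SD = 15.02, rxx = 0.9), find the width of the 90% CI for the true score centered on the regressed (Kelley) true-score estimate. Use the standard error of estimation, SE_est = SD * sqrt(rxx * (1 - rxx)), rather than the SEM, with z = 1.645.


True score estimate = 0.9*56 + 0.1*60.0 = 56.4
SE_est = SD * sqrt(rxx * (1 - rxx)) = 15.02 * sqrt(0.9 * 0.1) = 15.02 * sqrt(0.09) = 4.506
CI = T_est +/- z * SE_est, so width = 2 * z * SE_est = 2 * 1.645 * 4.506
Width = 14.8247

14.8247


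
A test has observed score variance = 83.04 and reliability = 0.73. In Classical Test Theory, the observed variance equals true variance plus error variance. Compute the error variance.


var_true = rxx * var_obs = 0.73 * 83.04 = 60.6192
var_error = var_obs - var_true
var_error = 83.04 - 60.6192
var_error = 22.4208

22.4208


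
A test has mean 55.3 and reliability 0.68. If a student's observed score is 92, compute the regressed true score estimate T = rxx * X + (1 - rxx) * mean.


T_est = rxx * X + (1 - rxx) * mean
T_est = 0.68 * 92 + 0.32 * 55.3
T_est = 62.56 + 17.696
T_est = 80.256

80.256


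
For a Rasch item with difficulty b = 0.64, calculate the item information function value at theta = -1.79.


P = 1/(1+exp(-(-1.79-0.64))) = 0.0809
I = P*(1-P) = 0.0809 * 0.9191
I = 0.0744

0.0744


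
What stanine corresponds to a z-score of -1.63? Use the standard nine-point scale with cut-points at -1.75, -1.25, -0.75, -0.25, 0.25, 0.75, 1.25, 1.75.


Stanine boundaries: [-1.75, -1.25, -0.75, -0.25, 0.25, 0.75, 1.25, 1.75]
z = -1.63
Check each boundary:
  z >= -1.75 -> could be stanine 2
  z < -1.25
  z < -0.75
  z < -0.25
  z < 0.25
  z < 0.75
  z < 1.25
  z < 1.75
Highest qualifying boundary gives stanine = 2

2


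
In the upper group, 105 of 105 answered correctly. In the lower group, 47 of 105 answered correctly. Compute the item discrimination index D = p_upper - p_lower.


p_upper = 105/105 = 1.0
p_lower = 47/105 = 0.4476
D = 1.0 - 0.4476 = 0.5524

0.5524


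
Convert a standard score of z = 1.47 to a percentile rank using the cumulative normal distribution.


CDF(z) = 0.5 * (1 + erf(z/sqrt(2)))
erf(1.0394) = 0.8584
CDF = 0.9292
Percentile rank = 0.9292 * 100 = 92.92

92.92


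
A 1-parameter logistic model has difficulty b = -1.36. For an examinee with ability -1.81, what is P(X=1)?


theta - b = -1.81 - -1.36 = -0.45
exp(-(theta - b)) = exp(0.45) = 1.5683
P = 1 / (1 + 1.5683)
P = 0.3894

0.3894


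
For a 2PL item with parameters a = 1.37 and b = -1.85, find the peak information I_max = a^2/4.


For 2PL, max info at theta = b = -1.85
I_max = a^2 / 4 = 1.37^2 / 4
= 1.8769 / 4
I_max = 0.4692

0.4692


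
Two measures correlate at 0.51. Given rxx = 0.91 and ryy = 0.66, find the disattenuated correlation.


r_corrected = rxy / sqrt(rxx * ryy)
= 0.51 / sqrt(0.91 * 0.66)
= 0.51 / sqrt(0.6006)
= 0.51 / 0.774984
r_corrected = 0.6581

0.6581


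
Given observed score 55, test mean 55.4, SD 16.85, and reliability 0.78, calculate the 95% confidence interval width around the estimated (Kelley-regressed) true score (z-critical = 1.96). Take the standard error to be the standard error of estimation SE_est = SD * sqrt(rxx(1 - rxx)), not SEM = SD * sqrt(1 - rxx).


True score estimate = 0.78*55 + 0.22*55.4 = 55.088
SE_est = SD * sqrt(rxx * (1 - rxx)) = 16.85 * sqrt(0.78 * 0.22) = 16.85 * sqrt(0.1716) = 6.98005
CI = T_est +/- z * SE_est, so width = 2 * z * SE_est = 2 * 1.96 * 6.98005
Width = 27.3618

27.3618


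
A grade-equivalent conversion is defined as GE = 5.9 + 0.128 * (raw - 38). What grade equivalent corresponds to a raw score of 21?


raw - median = 21 - 38 = -17
slope * diff = 0.128 * -17 = -2.176
GE = 5.9 + -2.176
GE = 3.724

3.724


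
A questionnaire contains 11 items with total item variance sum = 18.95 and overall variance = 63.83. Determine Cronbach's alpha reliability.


alpha = (k/(k-1)) * (1 - sum(si^2)/s_total^2)
= (11/10) * (1 - 18.95/63.83)
alpha = 0.7734

0.7734


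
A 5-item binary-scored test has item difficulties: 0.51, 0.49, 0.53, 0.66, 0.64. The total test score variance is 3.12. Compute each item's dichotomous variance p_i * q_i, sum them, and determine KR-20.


For each item, compute p_i * q_i:
  Item 1: 0.51 * 0.49 = 0.2499
  Item 2: 0.49 * 0.51 = 0.2499
  Item 3: 0.53 * 0.47 = 0.2491
  Item 4: 0.66 * 0.34 = 0.2244
  Item 5: 0.64 * 0.36 = 0.2304
Sum(p_i * q_i) = 0.2499 + 0.2499 + 0.2491 + 0.2244 + 0.2304 = 1.2037
KR-20 = (k/(k-1)) * (1 - Sum(p_i*q_i) / Var_total)
= (5/4) * (1 - 1.2037/3.12)
= 1.25 * 0.6142
KR-20 = 0.7677

0.7677


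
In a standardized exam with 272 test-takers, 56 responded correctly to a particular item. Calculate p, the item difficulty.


Item difficulty p = number correct / total examinees
p = 56 / 272
p = 0.2059

0.2059


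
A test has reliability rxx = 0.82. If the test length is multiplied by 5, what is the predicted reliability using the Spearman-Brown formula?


r_new = (n * rxx) / (1 + (n-1) * rxx)
r_new = (5 * 0.82) / (1 + 4 * 0.82)
r_new = 4.1 / 4.28
r_new = 0.9579

0.9579


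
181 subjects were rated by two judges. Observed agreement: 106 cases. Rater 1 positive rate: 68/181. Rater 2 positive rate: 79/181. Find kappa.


P_o = 106/181 = 0.585635
P_e = (68*79 + 113*102) / 32761 = 0.515796
kappa = (P_o - P_e) / (1 - P_e)
kappa = (0.585635 - 0.515796) / (1 - 0.515796)
kappa = 0.1442

0.1442


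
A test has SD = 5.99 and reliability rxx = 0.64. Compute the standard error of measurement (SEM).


SEM = SD * sqrt(1 - rxx)
SEM = 5.99 * sqrt(1 - 0.64)
SEM = 5.99 * sqrt(0.36) = 5.99 * 0.6
SEM = 3.594

3.594


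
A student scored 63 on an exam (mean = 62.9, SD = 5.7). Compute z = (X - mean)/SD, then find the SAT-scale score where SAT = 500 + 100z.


z = (X - mean) / SD = (63 - 62.9) / 5.7
z = 0.1 / 5.7
z = 0.0175
SAT-scale = SAT = 500 + 100z
Carry z at full precision (z = 0.1 / 5.7) into the conversion:
SAT-scale = 500 + 100 * (0.1 / 5.7) = 500 + 10 / 5.7
SAT-scale = 500 + 1.7544
SAT-scale = 501.7544

501.7544


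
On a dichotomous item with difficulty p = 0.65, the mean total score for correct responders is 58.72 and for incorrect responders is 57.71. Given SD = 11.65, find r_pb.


q = 1 - p = 0.35
rpb = ((M1 - M0) / SD) * sqrt(p * q)
rpb = ((58.72 - 57.71) / 11.65) * sqrt(0.65 * 0.35)
rpb = 0.0414

0.0414


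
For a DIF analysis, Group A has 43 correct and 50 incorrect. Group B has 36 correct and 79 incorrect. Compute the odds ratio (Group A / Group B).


Odds_A = 43/50 = 0.86
Odds_B = 36/79 = 0.4557
OR = Odds_A / Odds_B = 0.86 / 0.4557
Exactly, OR = (43 * 79) / (50 * 36) = 3397 / 1800
OR = 1.8872

1.8872


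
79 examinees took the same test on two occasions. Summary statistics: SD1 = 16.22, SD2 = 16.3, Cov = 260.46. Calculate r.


r = cov(X,Y) / (SD_X * SD_Y)
r = 260.46 / (16.22 * 16.3)
r = 260.46 / 264.386
r = 0.9852

0.9852


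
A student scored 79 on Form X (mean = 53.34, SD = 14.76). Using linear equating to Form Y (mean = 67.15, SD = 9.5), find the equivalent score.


slope = SD_Y / SD_X = 9.5 / 14.76 ~ 0.6436
intercept = mean_Y - slope * mean_X = 67.15 - (9.5 / 14.76) * 53.34 ~ 32.8187
Y = slope * X + intercept. To avoid rounding drift from the rounded slope/intercept, evaluate the equivalent form Y = mean_Y + SD_Y * (X - mean_X) / SD_X at full precision:
Y = 67.15 + 9.5 * (79 - 53.34) / 14.76
Y = 67.15 + 9.5 * 25.66 / 14.76
Y = 67.15 + 243.77 / 14.76
Y = 67.15 + 16.5156
Y = 83.6656

83.6656


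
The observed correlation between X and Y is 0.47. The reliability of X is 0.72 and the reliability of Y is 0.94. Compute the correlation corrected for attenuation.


r_corrected = rxy / sqrt(rxx * ryy)
= 0.47 / sqrt(0.72 * 0.94)
= 0.47 / sqrt(0.6768)
= 0.47 / 0.822679
r_corrected = 0.5713

0.5713


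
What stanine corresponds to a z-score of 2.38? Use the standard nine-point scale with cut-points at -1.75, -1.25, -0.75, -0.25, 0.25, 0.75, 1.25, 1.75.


Stanine boundaries: [-1.75, -1.25, -0.75, -0.25, 0.25, 0.75, 1.25, 1.75]
z = 2.38
Check each boundary:
  z >= -1.75 -> could be stanine 2
  z >= -1.25 -> could be stanine 3
  z >= -0.75 -> could be stanine 4
  z >= -0.25 -> could be stanine 5
  z >= 0.25 -> could be stanine 6
  z >= 0.75 -> could be stanine 7
  z >= 1.25 -> could be stanine 8
  z >= 1.75 -> could be stanine 9
Highest qualifying boundary gives stanine = 9

9


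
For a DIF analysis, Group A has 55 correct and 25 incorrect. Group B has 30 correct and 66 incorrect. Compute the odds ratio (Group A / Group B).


Odds_A = 55/25 = 2.2
Odds_B = 30/66 = 0.4545
OR = Odds_A / Odds_B = 2.2 / 0.4545
Exactly, OR = (55 * 66) / (25 * 30) = 3630 / 750
OR = 4.84

4.84


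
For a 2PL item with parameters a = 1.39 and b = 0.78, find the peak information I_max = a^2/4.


For 2PL, max info at theta = b = 0.78
I_max = a^2 / 4 = 1.39^2 / 4
= 1.9321 / 4
I_max = 0.483

0.483


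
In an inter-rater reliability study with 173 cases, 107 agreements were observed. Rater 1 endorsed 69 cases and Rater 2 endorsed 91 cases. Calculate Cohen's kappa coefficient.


P_o = 107/173 = 0.618497
P_e = (69*91 + 104*82) / 29929 = 0.494738
kappa = (P_o - P_e) / (1 - P_e)
kappa = (0.618497 - 0.494738) / (1 - 0.494738)
kappa = 0.2449

0.2449


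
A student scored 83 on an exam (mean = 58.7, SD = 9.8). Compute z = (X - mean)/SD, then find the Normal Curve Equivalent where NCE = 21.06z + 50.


z = (X - mean) / SD = (83 - 58.7) / 9.8
z = 24.3 / 9.8
z = 2.4796
NCE = NCE = 21.06z + 50
Carry z at full precision (z = 24.3 / 9.8) into the conversion:
NCE = 21.06 * (24.3 / 9.8) + 50 = 511.758 / 9.8 + 50
NCE = 52.2202 + 50
NCE = 102.2202

102.2202


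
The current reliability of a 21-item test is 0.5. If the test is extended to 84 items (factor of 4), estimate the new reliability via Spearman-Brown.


r_new = (n * rxx) / (1 + (n-1) * rxx)
r_new = (4 * 0.5) / (1 + 3 * 0.5)
r_new = 2.0 / 2.5
r_new = 0.8

0.8


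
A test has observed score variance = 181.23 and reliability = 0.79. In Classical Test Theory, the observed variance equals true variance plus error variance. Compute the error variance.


var_true = rxx * var_obs = 0.79 * 181.23 = 143.1717
var_error = var_obs - var_true
var_error = 181.23 - 143.1717
var_error = 38.0583

38.0583


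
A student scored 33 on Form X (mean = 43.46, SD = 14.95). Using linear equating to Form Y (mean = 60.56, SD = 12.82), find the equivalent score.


slope = SD_Y / SD_X = 12.82 / 14.95 ~ 0.8575
intercept = mean_Y - slope * mean_X = 60.56 - (12.82 / 14.95) * 43.46 ~ 23.292
Y = slope * X + intercept. To avoid rounding drift from the rounded slope/intercept, evaluate the equivalent form Y = mean_Y + SD_Y * (X - mean_X) / SD_X at full precision:
Y = 60.56 + 12.82 * (33 - 43.46) / 14.95
Y = 60.56 - 12.82 * 10.46 / 14.95
Y = 60.56 - 134.0972 / 14.95
Y = 60.56 - 8.9697
Y = 51.5903

51.5903


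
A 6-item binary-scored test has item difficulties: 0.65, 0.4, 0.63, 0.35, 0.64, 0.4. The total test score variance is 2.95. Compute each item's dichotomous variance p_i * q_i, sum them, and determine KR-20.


For each item, compute p_i * q_i:
  Item 1: 0.65 * 0.35 = 0.2275
  Item 2: 0.4 * 0.6 = 0.24
  Item 3: 0.63 * 0.37 = 0.2331
  Item 4: 0.35 * 0.65 = 0.2275
  Item 5: 0.64 * 0.36 = 0.2304
  Item 6: 0.4 * 0.6 = 0.24
Sum(p_i * q_i) = 0.2275 + 0.24 + 0.2331 + 0.2275 + 0.2304 + 0.24 = 1.3985
KR-20 = (k/(k-1)) * (1 - Sum(p_i*q_i) / Var_total)
= (6/5) * (1 - 1.3985/2.95)
= 1.2 * 0.5259
KR-20 = 0.6311

0.6311


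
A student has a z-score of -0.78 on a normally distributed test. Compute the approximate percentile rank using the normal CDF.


CDF(z) = 0.5 * (1 + erf(z/sqrt(2)))
erf(-0.5515) = -0.5646
CDF = 0.2177
Percentile rank = 0.2177 * 100 = 21.77

21.77


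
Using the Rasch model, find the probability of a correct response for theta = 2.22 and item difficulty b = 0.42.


theta - b = 2.22 - 0.42 = 1.8
exp(-(theta - b)) = exp(-1.8) = 0.1653
P = 1 / (1 + 0.1653)
P = 0.8581

0.8581


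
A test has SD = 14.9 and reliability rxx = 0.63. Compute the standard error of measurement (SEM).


SEM = SD * sqrt(1 - rxx)
SEM = 14.9 * sqrt(1 - 0.63)
SEM = 14.9 * sqrt(0.37) = 14.9 * 0.608276
SEM = 9.0633

9.0633


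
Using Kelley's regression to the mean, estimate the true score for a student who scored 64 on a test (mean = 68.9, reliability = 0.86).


T_est = rxx * X + (1 - rxx) * mean
T_est = 0.86 * 64 + 0.14 * 68.9
T_est = 55.04 + 9.646
T_est = 64.686

64.686


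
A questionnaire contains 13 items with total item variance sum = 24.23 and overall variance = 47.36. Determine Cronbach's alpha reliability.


alpha = (k/(k-1)) * (1 - sum(si^2)/s_total^2)
= (13/12) * (1 - 24.23/47.36)
alpha = 0.5291

0.5291


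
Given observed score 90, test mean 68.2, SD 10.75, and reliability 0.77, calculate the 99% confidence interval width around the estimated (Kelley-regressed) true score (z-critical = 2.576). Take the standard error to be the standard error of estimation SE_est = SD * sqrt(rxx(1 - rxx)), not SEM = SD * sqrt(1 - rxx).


True score estimate = 0.77*90 + 0.23*68.2 = 84.986
SE_est = SD * sqrt(rxx * (1 - rxx)) = 10.75 * sqrt(0.77 * 0.23) = 10.75 * sqrt(0.1771) = 4.523949
CI = T_est +/- z * SE_est, so width = 2 * z * SE_est = 2 * 2.576 * 4.523949
Width = 23.3074

23.3074


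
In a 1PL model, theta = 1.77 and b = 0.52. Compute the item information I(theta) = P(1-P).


P = 1/(1+exp(-(1.77-0.52))) = 0.7773
I = P*(1-P) = 0.7773 * 0.2227
I = 0.1731

0.1731


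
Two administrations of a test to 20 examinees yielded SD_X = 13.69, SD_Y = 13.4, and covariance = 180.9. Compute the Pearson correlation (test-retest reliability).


r = cov(X,Y) / (SD_X * SD_Y)
r = 180.9 / (13.69 * 13.4)
r = 180.9 / 183.446
r = 0.9861

0.9861


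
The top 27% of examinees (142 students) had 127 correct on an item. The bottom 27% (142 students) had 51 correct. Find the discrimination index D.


p_upper = 127/142 = 0.8944
p_lower = 51/142 = 0.3592
D = 0.8944 - 0.3592 = 0.5352

0.5352


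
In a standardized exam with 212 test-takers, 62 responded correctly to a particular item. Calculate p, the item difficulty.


Item difficulty p = number correct / total examinees
p = 62 / 212
p = 0.2925

0.2925


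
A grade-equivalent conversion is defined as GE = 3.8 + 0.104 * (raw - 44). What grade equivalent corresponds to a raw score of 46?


raw - median = 46 - 44 = 2
slope * diff = 0.104 * 2 = 0.208
GE = 3.8 + 0.208
GE = 4.008

4.008


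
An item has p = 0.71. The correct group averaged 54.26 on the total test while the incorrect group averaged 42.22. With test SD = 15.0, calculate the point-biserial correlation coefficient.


q = 1 - p = 0.29
rpb = ((M1 - M0) / SD) * sqrt(p * q)
rpb = ((54.26 - 42.22) / 15.0) * sqrt(0.71 * 0.29)
rpb = 0.3642

0.3642


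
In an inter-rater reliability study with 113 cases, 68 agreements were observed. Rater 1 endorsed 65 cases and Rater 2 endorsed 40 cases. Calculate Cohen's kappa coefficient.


P_o = 68/113 = 0.60177
P_e = (65*40 + 48*73) / 12769 = 0.478033
kappa = (P_o - P_e) / (1 - P_e)
kappa = (0.60177 - 0.478033) / (1 - 0.478033)
kappa = 0.2371

0.2371


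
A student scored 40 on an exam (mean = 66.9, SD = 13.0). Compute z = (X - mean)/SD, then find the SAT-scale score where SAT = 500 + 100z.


z = (X - mean) / SD = (40 - 66.9) / 13.0
z = -26.9 / 13.0
z = -2.0692
SAT-scale = SAT = 500 + 100z
Carry z at full precision (z = -26.9 / 13.0) into the conversion:
SAT-scale = 500 + 100 * (-26.9 / 13.0) = 500 + -2690 / 13.0
SAT-scale = 500 + -206.9231
SAT-scale = 293.0769

293.0769


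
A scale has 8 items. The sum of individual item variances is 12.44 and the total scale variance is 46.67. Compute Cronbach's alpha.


alpha = (k/(k-1)) * (1 - sum(si^2)/s_total^2)
= (8/7) * (1 - 12.44/46.67)
alpha = 0.8382

0.8382


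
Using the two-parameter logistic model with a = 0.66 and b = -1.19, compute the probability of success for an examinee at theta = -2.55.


a*(theta - b) = 0.66 * (-2.55 - -1.19) = -0.8976
exp(--0.8976) = 2.4537
P = 1 / (1 + 2.4537)
P = 0.2895

0.2895


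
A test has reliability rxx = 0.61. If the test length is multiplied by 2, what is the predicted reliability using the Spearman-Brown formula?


r_new = (n * rxx) / (1 + (n-1) * rxx)
r_new = (2 * 0.61) / (1 + 1 * 0.61)
r_new = 1.22 / 1.61
r_new = 0.7578

0.7578


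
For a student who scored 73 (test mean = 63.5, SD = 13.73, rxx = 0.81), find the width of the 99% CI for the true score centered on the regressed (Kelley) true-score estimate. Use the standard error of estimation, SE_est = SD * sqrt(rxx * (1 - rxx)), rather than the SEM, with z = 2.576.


True score estimate = 0.81*73 + 0.19*63.5 = 71.195
SE_est = SD * sqrt(rxx * (1 - rxx)) = 13.73 * sqrt(0.81 * 0.19) = 13.73 * sqrt(0.1539) = 5.386291
CI = T_est +/- z * SE_est, so width = 2 * z * SE_est = 2 * 2.576 * 5.386291
Width = 27.7502

27.7502


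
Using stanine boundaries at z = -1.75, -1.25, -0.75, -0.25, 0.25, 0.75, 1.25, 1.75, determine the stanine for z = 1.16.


Stanine boundaries: [-1.75, -1.25, -0.75, -0.25, 0.25, 0.75, 1.25, 1.75]
z = 1.16
Check each boundary:
  z >= -1.75 -> could be stanine 2
  z >= -1.25 -> could be stanine 3
  z >= -0.75 -> could be stanine 4
  z >= -0.25 -> could be stanine 5
  z >= 0.25 -> could be stanine 6
  z >= 0.75 -> could be stanine 7
  z < 1.25
  z < 1.75
Highest qualifying boundary gives stanine = 7

7


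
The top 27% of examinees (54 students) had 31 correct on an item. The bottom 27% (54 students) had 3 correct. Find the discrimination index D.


p_upper = 31/54 = 0.5741
p_lower = 3/54 = 0.0556
D = 0.5741 - 0.0556 = 0.5185

0.5185


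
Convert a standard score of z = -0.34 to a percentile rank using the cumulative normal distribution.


CDF(z) = 0.5 * (1 + erf(z/sqrt(2)))
erf(-0.2404) = -0.2661
CDF = 0.3669
Percentile rank = 0.3669 * 100 = 36.69

36.69


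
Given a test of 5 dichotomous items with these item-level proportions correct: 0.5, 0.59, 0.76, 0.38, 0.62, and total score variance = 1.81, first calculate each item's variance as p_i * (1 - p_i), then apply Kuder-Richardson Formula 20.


For each item, compute p_i * q_i:
  Item 1: 0.5 * 0.5 = 0.25
  Item 2: 0.59 * 0.41 = 0.2419
  Item 3: 0.76 * 0.24 = 0.1824
  Item 4: 0.38 * 0.62 = 0.2356
  Item 5: 0.62 * 0.38 = 0.2356
Sum(p_i * q_i) = 0.25 + 0.2419 + 0.1824 + 0.2356 + 0.2356 = 1.1455
KR-20 = (k/(k-1)) * (1 - Sum(p_i*q_i) / Var_total)
= (5/4) * (1 - 1.1455/1.81)
= 1.25 * 0.3671
KR-20 = 0.4589

0.4589


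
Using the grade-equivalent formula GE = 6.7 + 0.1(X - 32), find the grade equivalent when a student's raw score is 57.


raw - median = 57 - 32 = 25
slope * diff = 0.1 * 25 = 2.5
GE = 6.7 + 2.5
GE = 9.2

9.2


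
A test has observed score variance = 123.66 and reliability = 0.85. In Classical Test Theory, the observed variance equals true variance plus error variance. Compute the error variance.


var_true = rxx * var_obs = 0.85 * 123.66 = 105.111
var_error = var_obs - var_true
var_error = 123.66 - 105.111
var_error = 18.549

18.549


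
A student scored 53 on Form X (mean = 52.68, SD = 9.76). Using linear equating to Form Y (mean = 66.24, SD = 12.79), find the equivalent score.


slope = SD_Y / SD_X = 12.79 / 9.76 ~ 1.3105
intercept = mean_Y - slope * mean_X = 66.24 - (12.79 / 9.76) * 52.68 ~ -2.7945
Y = slope * X + intercept. To avoid rounding drift from the rounded slope/intercept, evaluate the equivalent form Y = mean_Y + SD_Y * (X - mean_X) / SD_X at full precision:
Y = 66.24 + 12.79 * (53 - 52.68) / 9.76
Y = 66.24 + 12.79 * 0.32 / 9.76
Y = 66.24 + 4.0928 / 9.76
Y = 66.24 + 0.4193
Y = 66.6593

66.6593


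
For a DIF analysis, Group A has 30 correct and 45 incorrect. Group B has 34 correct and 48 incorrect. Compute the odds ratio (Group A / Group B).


Odds_A = 30/45 = 0.6667
Odds_B = 34/48 = 0.7083
OR = Odds_A / Odds_B = 0.6667 / 0.7083
Exactly, OR = (30 * 48) / (45 * 34) = 1440 / 1530
OR = 0.9412

0.9412


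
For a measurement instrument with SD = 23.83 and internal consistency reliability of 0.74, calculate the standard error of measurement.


SEM = SD * sqrt(1 - rxx)
SEM = 23.83 * sqrt(1 - 0.74)
SEM = 23.83 * sqrt(0.26) = 23.83 * 0.509902
SEM = 12.151

12.151


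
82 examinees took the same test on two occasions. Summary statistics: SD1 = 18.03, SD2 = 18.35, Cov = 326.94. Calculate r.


r = cov(X,Y) / (SD_X * SD_Y)
r = 326.94 / (18.03 * 18.35)
r = 326.94 / 330.8505
r = 0.9882

0.9882


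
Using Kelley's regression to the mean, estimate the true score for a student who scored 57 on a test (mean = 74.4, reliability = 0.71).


T_est = rxx * X + (1 - rxx) * mean
T_est = 0.71 * 57 + 0.29 * 74.4
T_est = 40.47 + 21.576
T_est = 62.046

62.046


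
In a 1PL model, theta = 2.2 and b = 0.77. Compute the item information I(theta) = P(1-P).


P = 1/(1+exp(-(2.2-0.77))) = 0.8069
I = P*(1-P) = 0.8069 * 0.1931
I = 0.1558

0.1558


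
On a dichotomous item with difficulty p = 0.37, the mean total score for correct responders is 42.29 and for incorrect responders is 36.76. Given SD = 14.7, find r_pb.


q = 1 - p = 0.63
rpb = ((M1 - M0) / SD) * sqrt(p * q)
rpb = ((42.29 - 36.76) / 14.7) * sqrt(0.37 * 0.63)
rpb = 0.1816

0.1816


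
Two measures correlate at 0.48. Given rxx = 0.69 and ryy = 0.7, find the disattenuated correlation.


r_corrected = rxy / sqrt(rxx * ryy)
= 0.48 / sqrt(0.69 * 0.7)
= 0.48 / sqrt(0.483)
= 0.48 / 0.694982
r_corrected = 0.6907

0.6907


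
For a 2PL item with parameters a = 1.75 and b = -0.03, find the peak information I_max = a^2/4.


For 2PL, max info at theta = b = -0.03
I_max = a^2 / 4 = 1.75^2 / 4
= 3.0625 / 4
I_max = 0.7656

0.7656


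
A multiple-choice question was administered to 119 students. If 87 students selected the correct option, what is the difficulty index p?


Item difficulty p = number correct / total examinees
p = 87 / 119
p = 0.7311

0.7311


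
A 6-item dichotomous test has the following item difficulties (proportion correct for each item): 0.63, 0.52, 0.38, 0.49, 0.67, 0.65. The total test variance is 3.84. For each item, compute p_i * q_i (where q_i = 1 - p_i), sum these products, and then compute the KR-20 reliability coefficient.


For each item, compute p_i * q_i:
  Item 1: 0.63 * 0.37 = 0.2331
  Item 2: 0.52 * 0.48 = 0.2496
  Item 3: 0.38 * 0.62 = 0.2356
  Item 4: 0.49 * 0.51 = 0.2499
  Item 5: 0.67 * 0.33 = 0.2211
  Item 6: 0.65 * 0.35 = 0.2275
Sum(p_i * q_i) = 0.2331 + 0.2496 + 0.2356 + 0.2499 + 0.2211 + 0.2275 = 1.4168
KR-20 = (k/(k-1)) * (1 - Sum(p_i*q_i) / Var_total)
= (6/5) * (1 - 1.4168/3.84)
= 1.2 * 0.631
KR-20 = 0.7572

0.7572


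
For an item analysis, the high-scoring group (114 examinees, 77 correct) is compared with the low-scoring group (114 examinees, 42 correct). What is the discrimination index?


p_upper = 77/114 = 0.6754
p_lower = 42/114 = 0.3684
D = 0.6754 - 0.3684 = 0.307

0.307


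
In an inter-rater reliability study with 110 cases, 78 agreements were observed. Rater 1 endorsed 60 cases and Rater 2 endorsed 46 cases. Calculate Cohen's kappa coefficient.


P_o = 78/110 = 0.709091
P_e = (60*46 + 50*64) / 12100 = 0.492562
kappa = (P_o - P_e) / (1 - P_e)
kappa = (0.709091 - 0.492562) / (1 - 0.492562)
kappa = 0.4267

0.4267


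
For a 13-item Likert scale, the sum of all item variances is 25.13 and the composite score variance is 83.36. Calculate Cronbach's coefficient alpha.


alpha = (k/(k-1)) * (1 - sum(si^2)/s_total^2)
= (13/12) * (1 - 25.13/83.36)
alpha = 0.7567

0.7567


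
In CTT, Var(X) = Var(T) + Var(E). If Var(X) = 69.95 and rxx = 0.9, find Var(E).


var_true = rxx * var_obs = 0.9 * 69.95 = 62.955
var_error = var_obs - var_true
var_error = 69.95 - 62.955
var_error = 6.995

6.995


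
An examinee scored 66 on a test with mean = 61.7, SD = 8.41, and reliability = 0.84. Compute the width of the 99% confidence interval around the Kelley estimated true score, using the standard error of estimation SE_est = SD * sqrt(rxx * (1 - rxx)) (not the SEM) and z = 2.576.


True score estimate = 0.84*66 + 0.16*61.7 = 65.312
SE_est = SD * sqrt(rxx * (1 - rxx)) = 8.41 * sqrt(0.84 * 0.16) = 8.41 * sqrt(0.1344) = 3.083157
CI = T_est +/- z * SE_est, so width = 2 * z * SE_est = 2 * 2.576 * 3.083157
Width = 15.8844

15.8844


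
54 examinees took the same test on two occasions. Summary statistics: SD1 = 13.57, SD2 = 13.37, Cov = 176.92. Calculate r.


r = cov(X,Y) / (SD_X * SD_Y)
r = 176.92 / (13.57 * 13.37)
r = 176.92 / 181.4309
r = 0.9751

0.9751


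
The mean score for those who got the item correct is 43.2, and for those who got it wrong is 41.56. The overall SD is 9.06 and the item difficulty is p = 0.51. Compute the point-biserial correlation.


q = 1 - p = 0.49
rpb = ((M1 - M0) / SD) * sqrt(p * q)
rpb = ((43.2 - 41.56) / 9.06) * sqrt(0.51 * 0.49)
rpb = 0.0905

0.0905


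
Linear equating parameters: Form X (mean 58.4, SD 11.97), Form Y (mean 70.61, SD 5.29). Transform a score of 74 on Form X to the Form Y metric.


slope = SD_Y / SD_X = 5.29 / 11.97 ~ 0.4419
intercept = mean_Y - slope * mean_X = 70.61 - (5.29 / 11.97) * 58.4 ~ 44.8008
Y = slope * X + intercept. To avoid rounding drift from the rounded slope/intercept, evaluate the equivalent form Y = mean_Y + SD_Y * (X - mean_X) / SD_X at full precision:
Y = 70.61 + 5.29 * (74 - 58.4) / 11.97
Y = 70.61 + 5.29 * 15.6 / 11.97
Y = 70.61 + 82.524 / 11.97
Y = 70.61 + 6.8942
Y = 77.5042

77.5042


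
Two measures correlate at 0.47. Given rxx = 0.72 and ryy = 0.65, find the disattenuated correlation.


r_corrected = rxy / sqrt(rxx * ryy)
= 0.47 / sqrt(0.72 * 0.65)
= 0.47 / sqrt(0.468)
= 0.47 / 0.684105
r_corrected = 0.687

0.687


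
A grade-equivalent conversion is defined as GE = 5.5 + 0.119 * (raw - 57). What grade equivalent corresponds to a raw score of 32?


raw - median = 32 - 57 = -25
slope * diff = 0.119 * -25 = -2.975
GE = 5.5 + -2.975
GE = 2.525

2.525


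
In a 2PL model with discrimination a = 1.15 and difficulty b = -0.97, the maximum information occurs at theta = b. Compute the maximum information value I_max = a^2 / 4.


For 2PL, max info at theta = b = -0.97
I_max = a^2 / 4 = 1.15^2 / 4
= 1.3225 / 4
I_max = 0.3306

0.3306


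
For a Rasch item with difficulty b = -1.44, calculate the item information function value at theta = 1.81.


P = 1/(1+exp(-(1.81--1.44))) = 0.9627
I = P*(1-P) = 0.9627 * 0.0373
I = 0.0359

0.0359


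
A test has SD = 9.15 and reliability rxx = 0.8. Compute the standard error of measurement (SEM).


SEM = SD * sqrt(1 - rxx)
SEM = 9.15 * sqrt(1 - 0.8)
SEM = 9.15 * sqrt(0.2) = 9.15 * 0.447214
SEM = 4.092

4.092


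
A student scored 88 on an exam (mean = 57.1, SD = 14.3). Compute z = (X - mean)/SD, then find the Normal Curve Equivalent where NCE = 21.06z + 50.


z = (X - mean) / SD = (88 - 57.1) / 14.3
z = 30.9 / 14.3
z = 2.1608
NCE = NCE = 21.06z + 50
Carry z at full precision (z = 30.9 / 14.3) into the conversion:
NCE = 21.06 * (30.9 / 14.3) + 50 = 650.754 / 14.3 + 50
NCE = 45.5073 + 50
NCE = 95.5073

95.5073


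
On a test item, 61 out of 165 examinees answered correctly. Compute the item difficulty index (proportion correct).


Item difficulty p = number correct / total examinees
p = 61 / 165
p = 0.3697

0.3697


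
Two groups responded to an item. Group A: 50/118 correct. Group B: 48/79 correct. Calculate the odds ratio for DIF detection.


Odds_A = 50/68 = 0.7353
Odds_B = 48/31 = 1.5484
OR = Odds_A / Odds_B = 0.7353 / 1.5484
Exactly, OR = (50 * 31) / (68 * 48) = 1550 / 3264
OR = 0.4749

0.4749


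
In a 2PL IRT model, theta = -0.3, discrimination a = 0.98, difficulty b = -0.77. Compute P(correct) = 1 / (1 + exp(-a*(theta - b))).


a*(theta - b) = 0.98 * (-0.3 - -0.77) = 0.4606
exp(-0.4606) = 0.6309
P = 1 / (1 + 0.6309)
P = 0.6132

0.6132


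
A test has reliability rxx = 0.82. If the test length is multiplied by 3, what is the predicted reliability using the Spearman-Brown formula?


r_new = (n * rxx) / (1 + (n-1) * rxx)
r_new = (3 * 0.82) / (1 + 2 * 0.82)
r_new = 2.46 / 2.64
r_new = 0.9318

0.9318


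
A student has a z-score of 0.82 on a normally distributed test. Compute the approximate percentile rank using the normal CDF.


CDF(z) = 0.5 * (1 + erf(z/sqrt(2)))
erf(0.5798) = 0.5878
CDF = 0.7939
Percentile rank = 0.7939 * 100 = 79.39

79.39


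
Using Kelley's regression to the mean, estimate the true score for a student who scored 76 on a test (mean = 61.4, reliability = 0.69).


T_est = rxx * X + (1 - rxx) * mean
T_est = 0.69 * 76 + 0.31 * 61.4
T_est = 52.44 + 19.034
T_est = 71.474

71.474


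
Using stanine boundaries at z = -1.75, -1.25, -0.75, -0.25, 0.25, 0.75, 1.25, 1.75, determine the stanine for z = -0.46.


Stanine boundaries: [-1.75, -1.25, -0.75, -0.25, 0.25, 0.75, 1.25, 1.75]
z = -0.46
Check each boundary:
  z >= -1.75 -> could be stanine 2
  z >= -1.25 -> could be stanine 3
  z >= -0.75 -> could be stanine 4
  z < -0.25
  z < 0.25
  z < 0.75
  z < 1.25
  z < 1.75
Highest qualifying boundary gives stanine = 4

4


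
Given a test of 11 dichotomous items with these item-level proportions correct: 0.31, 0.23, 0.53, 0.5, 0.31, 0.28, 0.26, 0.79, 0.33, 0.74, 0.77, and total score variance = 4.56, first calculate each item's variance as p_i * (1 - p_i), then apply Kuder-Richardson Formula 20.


For each item, compute p_i * q_i:
  Item 1: 0.31 * 0.69 = 0.2139
  Item 2: 0.23 * 0.77 = 0.1771
  Item 3: 0.53 * 0.47 = 0.2491
  Item 4: 0.5 * 0.5 = 0.25
  Item 5: 0.31 * 0.69 = 0.2139
  Item 6: 0.28 * 0.72 = 0.2016
  Item 7: 0.26 * 0.74 = 0.1924
  Item 8: 0.79 * 0.21 = 0.1659
  Item 9: 0.33 * 0.67 = 0.2211
  Item 10: 0.74 * 0.26 = 0.1924
  Item 11: 0.77 * 0.23 = 0.1771
Sum(p_i * q_i) = 0.2139 + 0.1771 + 0.2491 + 0.25 + 0.2139 + 0.2016 + 0.1924 + 0.1659 + 0.2211 + 0.1924 + 0.1771 = 2.2545
KR-20 = (k/(k-1)) * (1 - Sum(p_i*q_i) / Var_total)
= (11/10) * (1 - 2.2545/4.56)
= 1.1 * 0.5056
KR-20 = 0.5562

0.5562


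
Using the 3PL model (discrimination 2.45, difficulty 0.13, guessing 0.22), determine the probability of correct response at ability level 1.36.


logit = 2.45*(1.36 - 0.13) = 3.0135
P* = 1/(1 + exp(-3.0135)) = 0.9532
P = 0.22 + (1 - 0.22) * 0.9532
P = 0.9635

0.9635


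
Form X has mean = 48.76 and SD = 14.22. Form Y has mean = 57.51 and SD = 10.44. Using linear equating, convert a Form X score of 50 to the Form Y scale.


slope = SD_Y / SD_X = 10.44 / 14.22 ~ 0.7342
intercept = mean_Y - slope * mean_X = 57.51 - (10.44 / 14.22) * 48.76 ~ 21.7115
Y = slope * X + intercept. To avoid rounding drift from the rounded slope/intercept, evaluate the equivalent form Y = mean_Y + SD_Y * (X - mean_X) / SD_X at full precision:
Y = 57.51 + 10.44 * (50 - 48.76) / 14.22
Y = 57.51 + 10.44 * 1.24 / 14.22
Y = 57.51 + 12.9456 / 14.22
Y = 57.51 + 0.9104
Y = 58.4204

58.4204


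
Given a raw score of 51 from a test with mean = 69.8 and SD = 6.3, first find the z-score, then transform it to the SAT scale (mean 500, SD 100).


z = (X - mean) / SD = (51 - 69.8) / 6.3
z = -18.8 / 6.3
z = -2.9841
SAT-scale = SAT = 500 + 100z
Carry z at full precision (z = -18.8 / 6.3) into the conversion:
SAT-scale = 500 + 100 * (-18.8 / 6.3) = 500 + -1880 / 6.3
SAT-scale = 500 + -298.4127
SAT-scale = 201.5873

201.5873


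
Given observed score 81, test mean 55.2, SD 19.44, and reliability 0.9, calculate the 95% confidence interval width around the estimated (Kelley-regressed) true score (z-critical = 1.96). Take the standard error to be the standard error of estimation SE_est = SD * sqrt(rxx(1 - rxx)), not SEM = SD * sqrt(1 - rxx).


True score estimate = 0.9*81 + 0.1*55.2 = 78.42
SE_est = SD * sqrt(rxx * (1 - rxx)) = 19.44 * sqrt(0.9 * 0.1) = 19.44 * sqrt(0.09) = 5.832
CI = T_est +/- z * SE_est, so width = 2 * z * SE_est = 2 * 1.96 * 5.832
Width = 22.8614

22.8614


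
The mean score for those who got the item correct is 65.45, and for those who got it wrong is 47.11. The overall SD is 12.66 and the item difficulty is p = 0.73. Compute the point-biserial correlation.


q = 1 - p = 0.27
rpb = ((M1 - M0) / SD) * sqrt(p * q)
rpb = ((65.45 - 47.11) / 12.66) * sqrt(0.73 * 0.27)
rpb = 0.6431

0.6431


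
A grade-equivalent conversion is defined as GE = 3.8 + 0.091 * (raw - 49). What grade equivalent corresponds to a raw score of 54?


raw - median = 54 - 49 = 5
slope * diff = 0.091 * 5 = 0.455
GE = 3.8 + 0.455
GE = 4.255

4.255


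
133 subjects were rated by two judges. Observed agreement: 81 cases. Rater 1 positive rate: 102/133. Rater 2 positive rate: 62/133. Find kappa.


P_o = 81/133 = 0.609023
P_e = (102*62 + 31*71) / 17689 = 0.481938
kappa = (P_o - P_e) / (1 - P_e)
kappa = (0.609023 - 0.481938) / (1 - 0.481938)
kappa = 0.2453

0.2453


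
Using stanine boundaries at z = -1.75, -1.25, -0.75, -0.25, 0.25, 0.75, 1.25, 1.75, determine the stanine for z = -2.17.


Stanine boundaries: [-1.75, -1.25, -0.75, -0.25, 0.25, 0.75, 1.25, 1.75]
z = -2.17
Check each boundary:
  z < -1.75
  z < -1.25
  z < -0.75
  z < -0.25
  z < 0.25
  z < 0.75
  z < 1.25
  z < 1.75
Highest qualifying boundary gives stanine = 1

1


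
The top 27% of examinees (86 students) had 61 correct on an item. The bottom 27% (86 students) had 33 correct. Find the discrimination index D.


p_upper = 61/86 = 0.7093
p_lower = 33/86 = 0.3837
D = 0.7093 - 0.3837 = 0.3256

0.3256


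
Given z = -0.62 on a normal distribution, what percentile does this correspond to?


CDF(z) = 0.5 * (1 + erf(z/sqrt(2)))
erf(-0.4384) = -0.4647
CDF = 0.2676
Percentile rank = 0.2676 * 100 = 26.76

26.76


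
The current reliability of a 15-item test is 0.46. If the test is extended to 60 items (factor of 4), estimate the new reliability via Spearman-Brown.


r_new = (n * rxx) / (1 + (n-1) * rxx)
r_new = (4 * 0.46) / (1 + 3 * 0.46)
r_new = 1.84 / 2.38
r_new = 0.7731

0.7731


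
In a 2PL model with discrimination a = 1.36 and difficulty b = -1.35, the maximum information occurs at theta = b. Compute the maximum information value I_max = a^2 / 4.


For 2PL, max info at theta = b = -1.35
I_max = a^2 / 4 = 1.36^2 / 4
= 1.8496 / 4
I_max = 0.4624

0.4624


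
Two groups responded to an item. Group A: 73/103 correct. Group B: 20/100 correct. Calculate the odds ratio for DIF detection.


Odds_A = 73/30 = 2.4333
Odds_B = 20/80 = 0.25
OR = Odds_A / Odds_B = 2.4333 / 0.25
Exactly, OR = (73 * 80) / (30 * 20) = 5840 / 600
OR = 9.7333

9.7333
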